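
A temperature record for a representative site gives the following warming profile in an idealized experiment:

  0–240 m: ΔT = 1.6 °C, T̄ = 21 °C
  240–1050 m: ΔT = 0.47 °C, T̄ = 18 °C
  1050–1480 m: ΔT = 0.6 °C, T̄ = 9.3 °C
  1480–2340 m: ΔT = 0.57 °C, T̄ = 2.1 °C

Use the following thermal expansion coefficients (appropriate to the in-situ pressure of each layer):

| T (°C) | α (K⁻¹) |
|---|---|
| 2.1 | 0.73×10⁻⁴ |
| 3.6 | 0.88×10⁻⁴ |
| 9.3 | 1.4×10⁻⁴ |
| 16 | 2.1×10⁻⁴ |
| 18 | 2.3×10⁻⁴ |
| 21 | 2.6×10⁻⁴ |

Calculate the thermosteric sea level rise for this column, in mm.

Layer 1 at 21 °C → α = 2.6×10⁻⁴ K⁻¹
Layer 2 at 18 °C → α = 2.3×10⁻⁴ K⁻¹
Layer 3 at 9.3 °C → α = 1.4×10⁻⁴ K⁻¹
Layer 4 at 2.1 °C → α = 0.73×10⁻⁴ K⁻¹
0–240 m: 2.6×10⁻⁴ × 1.6 × 240 = 0.09984 m
2.3×10⁻⁴ × 0.47 × 810 = 0.087561 m
1050–1480 m: 1.4×10⁻⁴ × 0.6 × 430 = 0.03612 m
1480–2340 m: 860 × 0.57 × 0.73×10⁻⁴ = 0.0357846 m
Δh = 0.09984 + 0.087561 + 0.03612 + 0.0357846 = 0.2593056 m

Δh ≈ 259 mm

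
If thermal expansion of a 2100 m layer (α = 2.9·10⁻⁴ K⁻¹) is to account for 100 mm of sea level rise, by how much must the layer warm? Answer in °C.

about 0.164 °C

ΔT = Δh/(αH) = 0.1 / (2.9×10⁻⁴ × 2100) ≈ 0.1642 °C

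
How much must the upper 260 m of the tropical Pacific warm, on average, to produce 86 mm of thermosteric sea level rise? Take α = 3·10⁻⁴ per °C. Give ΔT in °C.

1.10 °C

ΔT = Δh/(αH) = 0.086 / (3×10⁻⁴ × 260) ≈ 1.103 °C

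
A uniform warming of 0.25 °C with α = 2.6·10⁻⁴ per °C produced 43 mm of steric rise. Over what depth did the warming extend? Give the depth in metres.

H = Δh/(αΔT) = 0.043 / (2.6×10⁻⁴ × 0.25) ≈ 661.5 m

H ≈ 660 m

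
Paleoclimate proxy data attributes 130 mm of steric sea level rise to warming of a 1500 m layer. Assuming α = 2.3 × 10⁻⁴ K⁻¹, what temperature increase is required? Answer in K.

ΔT = Δh/(αH) = 0.13 / (2.3×10⁻⁴ × 1500) ≈ 0.3768 K

0.377 K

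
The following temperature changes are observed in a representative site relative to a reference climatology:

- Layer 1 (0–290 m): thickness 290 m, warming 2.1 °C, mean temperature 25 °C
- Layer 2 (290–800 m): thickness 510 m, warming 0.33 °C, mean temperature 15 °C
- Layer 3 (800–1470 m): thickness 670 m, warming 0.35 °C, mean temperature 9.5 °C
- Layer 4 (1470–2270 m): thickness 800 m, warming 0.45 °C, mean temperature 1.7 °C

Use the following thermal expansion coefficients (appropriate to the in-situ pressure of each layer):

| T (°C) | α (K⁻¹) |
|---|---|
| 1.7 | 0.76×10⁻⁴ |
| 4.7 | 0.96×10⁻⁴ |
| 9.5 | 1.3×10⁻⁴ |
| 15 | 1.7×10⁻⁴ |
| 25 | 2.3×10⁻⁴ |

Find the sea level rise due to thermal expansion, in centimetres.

23 cm

Layer 1 at 25 °C → α = 2.3×10⁻⁴ K⁻¹
Layer 2 at 15 °C → α = 1.7×10⁻⁴ K⁻¹
Layer 3 at 9.5 °C → α = 1.3×10⁻⁴ K⁻¹
Layer 4 at 1.7 °C → α = 0.76×10⁻⁴ K⁻¹
Layer 1: 2.3×10⁻⁴ × 290 × 2.1 = 0.14007 m
1.7×10⁻⁴ × 0.33 × 510 = 0.028611 m
Layer 3: 670 × 0.35 × 1.3×10⁻⁴ = 0.030485 m
800 × 0.45 × 0.76×10⁻⁴ = 0.02736 m
Δh = 0.14007 + 0.028611 + 0.030485 + 0.02736 = 0.226526 m ≈ 23 cm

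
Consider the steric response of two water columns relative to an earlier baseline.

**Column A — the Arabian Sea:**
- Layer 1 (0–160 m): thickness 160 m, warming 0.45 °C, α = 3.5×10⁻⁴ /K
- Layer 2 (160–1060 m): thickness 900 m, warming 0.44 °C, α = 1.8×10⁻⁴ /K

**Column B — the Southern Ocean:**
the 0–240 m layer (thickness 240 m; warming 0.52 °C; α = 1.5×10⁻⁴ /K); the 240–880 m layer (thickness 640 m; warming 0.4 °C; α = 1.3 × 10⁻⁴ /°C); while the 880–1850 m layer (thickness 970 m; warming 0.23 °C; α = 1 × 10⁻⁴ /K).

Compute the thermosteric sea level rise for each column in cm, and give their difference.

A: 9.65 cm; B: 7.43 cm; difference 2.22 cm

A 3.5×10⁻⁴ × 0.45 × 160 = 0.02520 m
A Layer 2: 0.44 × 1.8×10⁻⁴ × 900 = 0.07128 m
A total: 0.09648 m
B 240 × 1.5×10⁻⁴ × 0.52 = 0.01872 m
B Layer 2: 0.4 × 640 × 1.3×10⁻⁴ = 0.03328 m
B Layer 3: 970 × 0.23 × 1×10⁻⁴ = 0.02231 m
B total: 0.07431 m
Difference: 0.09648 − 0.07431 = 0.02217 m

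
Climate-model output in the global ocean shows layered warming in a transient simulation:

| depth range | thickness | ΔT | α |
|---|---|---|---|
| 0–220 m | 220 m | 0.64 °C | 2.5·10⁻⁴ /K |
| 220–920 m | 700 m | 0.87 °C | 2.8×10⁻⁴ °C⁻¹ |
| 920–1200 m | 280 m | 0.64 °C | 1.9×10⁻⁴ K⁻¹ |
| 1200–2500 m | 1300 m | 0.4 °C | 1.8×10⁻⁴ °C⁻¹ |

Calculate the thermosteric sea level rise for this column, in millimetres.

Layer 1: 0.64 × 220 × 2.5×10⁻⁴ = 0.03520 m
700 × 0.87 × 2.8×10⁻⁴ = 0.17052 m
Layer 3: 280 × 1.9×10⁻⁴ × 0.64 = 0.034048 m
1300 × 0.4 × 1.8×10⁻⁴ = 0.09360 m
Δh = 0.03520 + 0.17052 + 0.034048 + 0.09360 = 0.333368 m ≈ 333 mm

Δh ≈ 333 mm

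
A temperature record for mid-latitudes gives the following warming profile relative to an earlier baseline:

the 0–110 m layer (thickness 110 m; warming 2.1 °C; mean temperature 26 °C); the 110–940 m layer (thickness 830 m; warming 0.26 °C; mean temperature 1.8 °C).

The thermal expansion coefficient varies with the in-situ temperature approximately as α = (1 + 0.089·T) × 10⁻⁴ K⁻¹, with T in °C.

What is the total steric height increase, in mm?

Layer 1: α = (1 + 0.089×26)×10⁻⁴ = 3.314×10⁻⁴ K⁻¹
Layer 2: α = (1 + 0.089×1.8)×10⁻⁴ = 1.1602×10⁻⁴ K⁻¹
0–110 m: 2.1 × 110 × 3.314×10⁻⁴ = 0.0765534 m
Layer 2: 1.1602×10⁻⁴ × 830 × 0.26 = 0.025037116 m
Δh = 0.0765534 + 0.025037116 = 0.101590516 m ≈ 102 mm

102 mm of thermosteric rise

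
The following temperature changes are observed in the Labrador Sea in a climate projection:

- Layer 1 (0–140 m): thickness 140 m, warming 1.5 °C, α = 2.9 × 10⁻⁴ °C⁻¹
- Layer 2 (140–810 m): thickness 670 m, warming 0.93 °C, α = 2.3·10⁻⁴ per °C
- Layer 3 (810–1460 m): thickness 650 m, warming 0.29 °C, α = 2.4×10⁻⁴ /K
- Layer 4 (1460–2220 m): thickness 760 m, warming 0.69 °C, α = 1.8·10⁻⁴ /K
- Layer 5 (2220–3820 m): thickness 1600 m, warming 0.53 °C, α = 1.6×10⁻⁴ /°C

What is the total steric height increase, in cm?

48.0 cm of thermosteric rise

Layer 1: 1.5 × 140 × 2.9×10⁻⁴ = 0.06090 m
Layer 2: 0.93 × 670 × 2.3×10⁻⁴ = 0.143313 m
810–1460 m: 650 × 0.29 × 2.4×10⁻⁴ = 0.04524 m
1460–2220 m: 0.69 × 1.8×10⁻⁴ × 760 = 0.094392 m
0.53 × 1.6×10⁻⁴ × 1600 = 0.13568 m
Δh = 0.06090 + 0.143313 + 0.04524 + 0.094392 + 0.13568 = 0.479525 m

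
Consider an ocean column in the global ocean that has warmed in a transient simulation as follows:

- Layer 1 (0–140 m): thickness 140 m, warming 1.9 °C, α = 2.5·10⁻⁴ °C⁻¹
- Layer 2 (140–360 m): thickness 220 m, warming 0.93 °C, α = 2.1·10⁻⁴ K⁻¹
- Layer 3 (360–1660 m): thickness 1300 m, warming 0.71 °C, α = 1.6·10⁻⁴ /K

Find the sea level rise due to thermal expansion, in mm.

0–140 m: 1.9 × 140 × 2.5×10⁻⁴ = 0.06650 m
2.1×10⁻⁴ × 0.93 × 220 = 0.042966 m
Layer 3: 1.6×10⁻⁴ × 1300 × 0.71 = 0.14768 m
Δh = 0.06650 + 0.042966 + 0.14768 = 0.257146 m ≈ 260 mm

260 mm of thermosteric rise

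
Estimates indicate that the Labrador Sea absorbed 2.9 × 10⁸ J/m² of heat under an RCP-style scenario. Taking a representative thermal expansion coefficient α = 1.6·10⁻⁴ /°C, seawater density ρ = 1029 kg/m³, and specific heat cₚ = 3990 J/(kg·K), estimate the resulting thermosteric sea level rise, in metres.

Δh = αQ/(ρcₚ) = 1.6×10⁻⁴ × 2.9×10⁸ / (1029 × 3990) ≈ 0.011301 m

0.0113 m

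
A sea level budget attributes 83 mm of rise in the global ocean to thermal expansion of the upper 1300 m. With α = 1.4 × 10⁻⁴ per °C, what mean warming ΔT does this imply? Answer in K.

ΔT ≈ 0.46 K

ΔT = Δh/(αH) = 0.083 / (1.4×10⁻⁴ × 1300) ≈ 0.4560 K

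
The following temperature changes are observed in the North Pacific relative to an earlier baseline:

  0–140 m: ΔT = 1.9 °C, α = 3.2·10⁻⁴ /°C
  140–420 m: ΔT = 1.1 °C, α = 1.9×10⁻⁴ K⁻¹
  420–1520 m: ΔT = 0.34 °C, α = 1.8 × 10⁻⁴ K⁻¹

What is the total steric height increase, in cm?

1.9 × 140 × 3.2×10⁻⁴ = 0.08512 m
140–420 m: 1.1 × 1.9×10⁻⁴ × 280 = 0.05852 m
420–1520 m: 1100 × 0.34 × 1.8×10⁻⁴ = 0.06732 m
Δh = 0.08512 + 0.05852 + 0.06732 = 0.21096 m ≈ 21.1 cm

21.1 cm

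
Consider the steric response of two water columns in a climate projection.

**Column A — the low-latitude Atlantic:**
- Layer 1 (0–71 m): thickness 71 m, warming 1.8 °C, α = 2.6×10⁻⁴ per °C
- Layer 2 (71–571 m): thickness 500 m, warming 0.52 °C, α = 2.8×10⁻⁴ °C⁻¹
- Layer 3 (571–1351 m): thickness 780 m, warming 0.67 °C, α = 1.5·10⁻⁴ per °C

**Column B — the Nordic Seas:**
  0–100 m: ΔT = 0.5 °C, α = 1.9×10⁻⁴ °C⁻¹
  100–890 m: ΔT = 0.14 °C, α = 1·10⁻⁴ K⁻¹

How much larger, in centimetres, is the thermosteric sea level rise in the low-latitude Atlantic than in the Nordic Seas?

A 0–71 m: 2.6×10⁻⁴ × 1.8 × 71 = 0.033228 m
A 500 × 0.52 × 2.8×10⁻⁴ = 0.07280 m
A 780 × 1.5×10⁻⁴ × 0.67 = 0.07839 m
A total: 0.184418 m
B 100 × 1.9×10⁻⁴ × 0.5 = 0.00950 m
B 790 × 1×10⁻⁴ × 0.14 = 0.01106 m
B total: 0.02056 m
Difference: 0.184418 − 0.02056 = 0.163858 m

16.4 cm larger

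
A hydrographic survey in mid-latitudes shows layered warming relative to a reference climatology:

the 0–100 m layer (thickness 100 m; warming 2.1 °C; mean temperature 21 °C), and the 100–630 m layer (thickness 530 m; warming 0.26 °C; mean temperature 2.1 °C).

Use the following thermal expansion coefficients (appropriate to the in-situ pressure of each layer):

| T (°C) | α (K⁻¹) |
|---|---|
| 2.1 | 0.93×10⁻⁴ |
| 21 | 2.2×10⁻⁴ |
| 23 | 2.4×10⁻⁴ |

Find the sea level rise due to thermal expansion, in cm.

Layer 1 at 21 °C → α = 2.2×10⁻⁴ K⁻¹
Layer 2 at 2.1 °C → α = 0.93×10⁻⁴ K⁻¹
2.1 × 100 × 2.2×10⁻⁴ = 0.04620 m
Layer 2: 0.93×10⁻⁴ × 0.26 × 530 = 0.0128154 m
Δh = 0.04620 + 0.0128154 = 0.0590154 m ≈ 5.90 cm

Δh = 5.90 cm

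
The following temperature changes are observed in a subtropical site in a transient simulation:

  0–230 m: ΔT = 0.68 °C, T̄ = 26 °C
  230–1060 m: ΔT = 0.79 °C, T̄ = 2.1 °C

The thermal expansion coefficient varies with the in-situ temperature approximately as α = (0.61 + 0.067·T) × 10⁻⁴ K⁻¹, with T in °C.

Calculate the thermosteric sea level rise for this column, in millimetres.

Layer 1: α = (0.61 + 0.067×26)×10⁻⁴ = 2.352×10⁻⁴ K⁻¹
Layer 2: α = (0.61 + 0.067×2.1)×10⁻⁴ = 0.7507×10⁻⁴ K⁻¹
2.352×10⁻⁴ × 0.68 × 230 = 0.03678528 m
230–1060 m: 0.79 × 830 × 0.7507×10⁻⁴ = 0.049223399 m
Δh = 0.03678528 + 0.049223399 = 0.086008679 m

Δh ≈ 86.0 mm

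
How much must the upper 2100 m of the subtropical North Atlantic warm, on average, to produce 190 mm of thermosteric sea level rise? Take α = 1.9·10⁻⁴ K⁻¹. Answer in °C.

ΔT = Δh/(αH) = 0.19 / (1.9×10⁻⁴ × 2100) ≈ 0.4762 °C

ΔT ≈ 0.476 °C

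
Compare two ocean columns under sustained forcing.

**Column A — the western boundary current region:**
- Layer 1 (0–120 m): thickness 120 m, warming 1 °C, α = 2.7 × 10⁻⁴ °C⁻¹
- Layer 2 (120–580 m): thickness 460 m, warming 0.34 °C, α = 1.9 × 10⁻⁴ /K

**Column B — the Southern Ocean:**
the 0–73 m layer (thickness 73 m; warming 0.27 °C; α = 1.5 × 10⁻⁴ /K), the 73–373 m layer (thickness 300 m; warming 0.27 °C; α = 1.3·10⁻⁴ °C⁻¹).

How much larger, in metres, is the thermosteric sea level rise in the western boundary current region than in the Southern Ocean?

A Layer 1: 2.7×10⁻⁴ × 1 × 120 = 0.03240 m
A 120–580 m: 1.9×10⁻⁴ × 0.34 × 460 = 0.029716 m
A total: 0.062116 m
B Layer 1: 1.5×10⁻⁴ × 0.27 × 73 = 0.0029565 m
B Layer 2: 0.27 × 1.3×10⁻⁴ × 300 = 0.01053 m
B total: 0.0134865 m
Difference: 0.062116 − 0.0134865 = 0.0486295 m

0.049 m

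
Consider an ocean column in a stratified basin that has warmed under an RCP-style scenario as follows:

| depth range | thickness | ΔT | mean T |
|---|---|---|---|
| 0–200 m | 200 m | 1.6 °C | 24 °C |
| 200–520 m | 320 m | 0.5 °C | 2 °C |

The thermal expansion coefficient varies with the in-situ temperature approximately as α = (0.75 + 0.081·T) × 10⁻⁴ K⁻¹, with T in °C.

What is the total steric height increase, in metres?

Δh ≈ 0.101 m

Layer 1: α = (0.75 + 0.081×24)×10⁻⁴ = 2.694×10⁻⁴ K⁻¹
Layer 2: α = (0.75 + 0.081×2)×10⁻⁴ = 0.912×10⁻⁴ K⁻¹
Layer 1: 1.6 × 2.694×10⁻⁴ × 200 = 0.086208 m
0.5 × 320 × 0.912×10⁻⁴ = 0.014592 m
Δh = 0.086208 + 0.014592 = 0.10080 m ≈ 0.101 m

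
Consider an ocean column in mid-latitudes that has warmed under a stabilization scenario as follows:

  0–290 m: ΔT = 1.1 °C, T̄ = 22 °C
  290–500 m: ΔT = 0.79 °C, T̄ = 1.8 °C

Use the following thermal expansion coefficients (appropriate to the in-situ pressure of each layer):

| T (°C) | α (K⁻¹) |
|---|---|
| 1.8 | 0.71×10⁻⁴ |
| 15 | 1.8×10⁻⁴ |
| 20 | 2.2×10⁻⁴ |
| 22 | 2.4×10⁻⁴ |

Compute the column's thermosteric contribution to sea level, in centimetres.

about 8.8 cm

Layer 1 at 22 °C → α = 2.4×10⁻⁴ K⁻¹
Layer 2 at 1.8 °C → α = 0.71×10⁻⁴ K⁻¹
0–290 m: 2.4×10⁻⁴ × 290 × 1.1 = 0.07656 m
290–500 m: 210 × 0.79 × 0.71×10⁻⁴ = 0.0117789 m
Δh = 0.07656 + 0.0117789 = 0.0883389 m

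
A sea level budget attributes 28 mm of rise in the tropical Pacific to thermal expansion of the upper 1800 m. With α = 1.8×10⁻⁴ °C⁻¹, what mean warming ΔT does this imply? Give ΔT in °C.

0.0864 °C

ΔT = Δh/(αH) = 0.028 / (1.8×10⁻⁴ × 1800) ≈ 0.08642 °C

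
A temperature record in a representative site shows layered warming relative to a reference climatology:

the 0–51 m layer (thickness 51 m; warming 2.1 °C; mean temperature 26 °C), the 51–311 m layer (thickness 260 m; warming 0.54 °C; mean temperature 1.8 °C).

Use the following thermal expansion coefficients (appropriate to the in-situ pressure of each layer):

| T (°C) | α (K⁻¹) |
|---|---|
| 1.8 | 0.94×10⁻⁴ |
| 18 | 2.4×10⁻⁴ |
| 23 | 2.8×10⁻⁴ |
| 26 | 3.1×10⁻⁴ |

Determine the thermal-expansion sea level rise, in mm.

Layer 1 at 26 °C → α = 3.1×10⁻⁴ K⁻¹
Layer 2 at 1.8 °C → α = 0.94×10⁻⁴ K⁻¹
3.1×10⁻⁴ × 51 × 2.1 = 0.033201 m
Layer 2: 0.54 × 0.94×10⁻⁴ × 260 = 0.0131976 m
Δh = 0.033201 + 0.0131976 = 0.0463986 m

about 46 mm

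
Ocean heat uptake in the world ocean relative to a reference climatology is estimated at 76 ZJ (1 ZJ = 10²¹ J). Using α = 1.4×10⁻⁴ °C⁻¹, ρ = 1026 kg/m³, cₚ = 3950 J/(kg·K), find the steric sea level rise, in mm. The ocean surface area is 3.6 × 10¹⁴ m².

Per unit area: Q = 76×10²¹ / (3.6×10¹⁴) ≈ 2.111×10⁸ J/m²
Δh = αQ/(ρcₚ) = 1.4×10⁻⁴ × 2.111×10⁸ / (1026 × 3950) ≈ 0.0072924 m

about 7.29 mm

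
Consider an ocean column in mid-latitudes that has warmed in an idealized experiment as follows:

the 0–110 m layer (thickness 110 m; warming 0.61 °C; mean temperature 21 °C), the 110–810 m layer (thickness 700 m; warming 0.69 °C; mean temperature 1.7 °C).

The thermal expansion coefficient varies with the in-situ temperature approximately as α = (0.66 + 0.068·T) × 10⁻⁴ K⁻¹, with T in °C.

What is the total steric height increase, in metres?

Δh = 0.0515 m

Layer 1: α = (0.66 + 0.068×21)×10⁻⁴ = 2.088×10⁻⁴ K⁻¹
Layer 2: α = (0.66 + 0.068×1.7)×10⁻⁴ = 0.7756×10⁻⁴ K⁻¹
Layer 1: 0.61 × 110 × 2.088×10⁻⁴ = 0.01401048 m
0.7756×10⁻⁴ × 700 × 0.69 = 0.03746148 m
Δh = 0.01401048 + 0.03746148 = 0.05147196 m ≈ 0.0515 m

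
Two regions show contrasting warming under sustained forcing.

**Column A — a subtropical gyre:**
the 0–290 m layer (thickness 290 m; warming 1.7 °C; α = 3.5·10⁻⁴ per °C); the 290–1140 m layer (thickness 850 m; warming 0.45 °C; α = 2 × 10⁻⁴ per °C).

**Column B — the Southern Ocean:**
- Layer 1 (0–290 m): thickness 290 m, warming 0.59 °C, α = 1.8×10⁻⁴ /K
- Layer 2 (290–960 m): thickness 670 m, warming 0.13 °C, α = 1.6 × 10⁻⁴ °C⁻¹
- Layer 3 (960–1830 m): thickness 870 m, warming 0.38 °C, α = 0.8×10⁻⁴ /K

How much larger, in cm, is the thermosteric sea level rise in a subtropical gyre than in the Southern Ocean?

Δh_A − Δh_B ≈ 17.8 cm

A 290 × 1.7 × 3.5×10⁻⁴ = 0.17255 m
A Layer 2: 0.45 × 850 × 2×10⁻⁴ = 0.07650 m
A total: 0.24905 m
B Layer 1: 290 × 0.59 × 1.8×10⁻⁴ = 0.030798 m
B 1.6×10⁻⁴ × 670 × 0.13 = 0.013936 m
B 0.38 × 870 × 0.8×10⁻⁴ = 0.026448 m
B total: 0.071182 m
Difference: 0.24905 − 0.071182 = 0.177868 m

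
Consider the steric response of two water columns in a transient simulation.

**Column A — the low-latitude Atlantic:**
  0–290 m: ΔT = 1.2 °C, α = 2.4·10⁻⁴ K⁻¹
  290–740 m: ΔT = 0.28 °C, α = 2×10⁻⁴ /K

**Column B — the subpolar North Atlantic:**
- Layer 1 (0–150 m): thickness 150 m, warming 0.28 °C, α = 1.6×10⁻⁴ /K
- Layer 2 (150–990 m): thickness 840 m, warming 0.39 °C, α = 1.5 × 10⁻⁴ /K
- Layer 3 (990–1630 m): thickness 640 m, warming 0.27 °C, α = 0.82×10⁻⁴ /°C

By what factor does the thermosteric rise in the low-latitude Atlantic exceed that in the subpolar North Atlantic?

1.6

A 1.2 × 290 × 2.4×10⁻⁴ = 0.08352 m
A 290–740 m: 2×10⁻⁴ × 450 × 0.28 = 0.02520 m
A total: 0.10872 m
B 0–150 m: 150 × 1.6×10⁻⁴ × 0.28 = 0.00672 m
B Layer 2: 840 × 1.5×10⁻⁴ × 0.39 = 0.04914 m
B Layer 3: 0.82×10⁻⁴ × 0.27 × 640 = 0.0141696 m
B total: 0.0700296 m
Ratio: 0.10872 / 0.0700296 ≈ 1.552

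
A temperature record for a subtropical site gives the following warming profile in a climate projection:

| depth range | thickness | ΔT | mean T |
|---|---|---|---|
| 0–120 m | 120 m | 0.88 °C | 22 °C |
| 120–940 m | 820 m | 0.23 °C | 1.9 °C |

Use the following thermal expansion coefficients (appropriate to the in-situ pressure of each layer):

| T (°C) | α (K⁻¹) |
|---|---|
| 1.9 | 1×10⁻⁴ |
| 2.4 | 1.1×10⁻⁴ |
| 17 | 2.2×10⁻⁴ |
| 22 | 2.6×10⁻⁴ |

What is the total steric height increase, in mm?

about 46.3 mm

Layer 1 at 22 °C → α = 2.6×10⁻⁴ K⁻¹
Layer 2 at 1.9 °C → α = 1×10⁻⁴ K⁻¹
120 × 0.88 × 2.6×10⁻⁴ = 0.027456 m
820 × 0.23 × 1×10⁻⁴ = 0.01886 m
Δh = 0.027456 + 0.01886 = 0.046316 m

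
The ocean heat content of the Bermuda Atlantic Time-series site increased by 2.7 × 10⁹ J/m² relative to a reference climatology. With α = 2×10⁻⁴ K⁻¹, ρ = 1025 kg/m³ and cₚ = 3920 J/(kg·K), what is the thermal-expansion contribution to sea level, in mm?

Δh = αQ/(ρcₚ) = 2×10⁻⁴ × 2.7×10⁹ / (1025 × 3920) ≈ 0.13440 m

130 mm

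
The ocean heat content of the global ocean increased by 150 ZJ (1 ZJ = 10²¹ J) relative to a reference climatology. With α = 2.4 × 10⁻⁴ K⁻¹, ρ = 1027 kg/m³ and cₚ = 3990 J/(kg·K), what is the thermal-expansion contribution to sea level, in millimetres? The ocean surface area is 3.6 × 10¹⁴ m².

Per unit area: Q = 150×10²¹ / (3.6×10¹⁴) ≈ 4.167×10⁸ J/m²
Δh = αQ/(ρcₚ) = 2.4×10⁻⁴ × 4.167×10⁸ / (1027 × 3990) ≈ 0.024406 m

Δh ≈ 24.4 mm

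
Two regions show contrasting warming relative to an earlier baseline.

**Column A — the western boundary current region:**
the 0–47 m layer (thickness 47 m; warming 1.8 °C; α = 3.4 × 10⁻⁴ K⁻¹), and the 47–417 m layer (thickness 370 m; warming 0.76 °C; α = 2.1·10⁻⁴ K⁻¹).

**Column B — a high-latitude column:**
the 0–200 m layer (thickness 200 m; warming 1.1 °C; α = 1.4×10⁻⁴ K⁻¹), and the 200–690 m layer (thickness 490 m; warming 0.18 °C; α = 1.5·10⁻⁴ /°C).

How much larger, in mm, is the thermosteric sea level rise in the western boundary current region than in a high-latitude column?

43.8 mm

A Layer 1: 47 × 1.8 × 3.4×10⁻⁴ = 0.028764 m
A 0.76 × 2.1×10⁻⁴ × 370 = 0.059052 m
A total: 0.087816 m
B 200 × 1.4×10⁻⁴ × 1.1 = 0.03080 m
B 1.5×10⁻⁴ × 0.18 × 490 = 0.01323 m
B total: 0.04403 m
Difference: 0.087816 − 0.04403 = 0.043786 m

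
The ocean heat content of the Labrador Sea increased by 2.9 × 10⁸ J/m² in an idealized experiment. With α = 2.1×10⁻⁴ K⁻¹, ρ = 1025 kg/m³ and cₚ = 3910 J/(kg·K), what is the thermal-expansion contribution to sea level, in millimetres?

Δh = 15.2 mm

Δh = αQ/(ρcₚ) = 2.1×10⁻⁴ × 2.9×10⁸ / (1025 × 3910) ≈ 0.015196 m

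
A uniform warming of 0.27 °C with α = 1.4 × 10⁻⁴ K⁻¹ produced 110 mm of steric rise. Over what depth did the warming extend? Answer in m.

H = Δh/(αΔT) = 0.11 / (1.4×10⁻⁴ × 0.27) ≈ 2910 m

H ≈ 2900 m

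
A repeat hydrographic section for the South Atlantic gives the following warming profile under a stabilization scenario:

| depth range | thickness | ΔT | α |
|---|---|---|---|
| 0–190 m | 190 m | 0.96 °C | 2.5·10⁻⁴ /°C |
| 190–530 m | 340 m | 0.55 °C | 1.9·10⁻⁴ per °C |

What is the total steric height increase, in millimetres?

about 81 mm

0.96 × 2.5×10⁻⁴ × 190 = 0.04560 m
340 × 1.9×10⁻⁴ × 0.55 = 0.03553 m
Δh = 0.04560 + 0.03553 = 0.08113 m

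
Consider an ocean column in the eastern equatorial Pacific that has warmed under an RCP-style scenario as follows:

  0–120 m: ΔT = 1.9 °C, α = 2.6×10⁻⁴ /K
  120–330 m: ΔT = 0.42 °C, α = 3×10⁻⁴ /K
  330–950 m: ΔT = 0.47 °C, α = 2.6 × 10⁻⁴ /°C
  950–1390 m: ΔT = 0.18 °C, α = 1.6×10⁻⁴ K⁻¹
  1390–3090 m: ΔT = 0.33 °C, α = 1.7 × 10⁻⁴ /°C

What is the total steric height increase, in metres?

Layer 1: 1.9 × 2.6×10⁻⁴ × 120 = 0.05928 m
Layer 2: 210 × 3×10⁻⁴ × 0.42 = 0.02646 m
0.47 × 620 × 2.6×10⁻⁴ = 0.075764 m
950–1390 m: 1.6×10⁻⁴ × 0.18 × 440 = 0.012672 m
1700 × 0.33 × 1.7×10⁻⁴ = 0.09537 m
Δh = 0.05928 + 0.02646 + 0.075764 + 0.012672 + 0.09537 = 0.269546 m

Δh ≈ 0.270 m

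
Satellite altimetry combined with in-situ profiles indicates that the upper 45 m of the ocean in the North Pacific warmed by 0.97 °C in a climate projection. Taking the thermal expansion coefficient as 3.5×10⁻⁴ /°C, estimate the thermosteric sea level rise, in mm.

Δh = αΔT·H = 3.5×10⁻⁴ × 0.97 × 45 = 0.0152775 m

about 15 mm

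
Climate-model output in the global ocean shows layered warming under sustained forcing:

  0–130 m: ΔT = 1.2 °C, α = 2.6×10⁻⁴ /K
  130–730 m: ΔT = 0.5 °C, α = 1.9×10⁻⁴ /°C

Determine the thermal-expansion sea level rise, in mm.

98 mm of thermosteric rise

2.6×10⁻⁴ × 1.2 × 130 = 0.04056 m
600 × 0.5 × 1.9×10⁻⁴ = 0.05700 m
Δh = 0.04056 + 0.05700 = 0.09756 m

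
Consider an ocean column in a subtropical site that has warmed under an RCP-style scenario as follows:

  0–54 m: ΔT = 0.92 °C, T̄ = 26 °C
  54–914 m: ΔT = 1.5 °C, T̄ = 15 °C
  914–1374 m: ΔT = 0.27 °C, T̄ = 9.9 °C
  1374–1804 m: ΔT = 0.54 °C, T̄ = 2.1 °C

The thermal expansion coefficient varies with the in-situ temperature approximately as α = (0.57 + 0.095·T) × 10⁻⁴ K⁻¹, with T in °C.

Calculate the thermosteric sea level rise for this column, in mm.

309 mm of thermosteric rise

Layer 1: α = (0.57 + 0.095×26)×10⁻⁴ = 3.04×10⁻⁴ K⁻¹
Layer 2: α = (0.57 + 0.095×15)×10⁻⁴ = 1.995×10⁻⁴ K⁻¹
Layer 3: α = (0.57 + 0.095×9.9)×10⁻⁴ = 1.5105×10⁻⁴ K⁻¹
Layer 4: α = (0.57 + 0.095×2.1)×10⁻⁴ = 0.7695×10⁻⁴ K⁻¹
0–54 m: 54 × 0.92 × 3.04×10⁻⁴ = 0.01510272 m
1.5 × 1.995×10⁻⁴ × 860 = 0.257355 m
914–1374 m: 0.27 × 1.5105×10⁻⁴ × 460 = 0.01876041 m
Layer 4: 0.54 × 430 × 0.7695×10⁻⁴ = 0.01786779 m
Δh = 0.01510272 + 0.257355 + 0.01876041 + 0.01786779 = 0.30908592 m ≈ 309 mm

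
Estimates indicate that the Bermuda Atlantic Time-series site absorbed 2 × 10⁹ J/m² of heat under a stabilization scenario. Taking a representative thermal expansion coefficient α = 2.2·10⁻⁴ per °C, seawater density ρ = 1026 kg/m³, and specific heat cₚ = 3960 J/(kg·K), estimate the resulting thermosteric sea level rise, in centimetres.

Δh = αQ/(ρcₚ) = 2.2×10⁻⁴ × 2×10⁹ / (1026 × 3960) ≈ 0.10830 m

11 cm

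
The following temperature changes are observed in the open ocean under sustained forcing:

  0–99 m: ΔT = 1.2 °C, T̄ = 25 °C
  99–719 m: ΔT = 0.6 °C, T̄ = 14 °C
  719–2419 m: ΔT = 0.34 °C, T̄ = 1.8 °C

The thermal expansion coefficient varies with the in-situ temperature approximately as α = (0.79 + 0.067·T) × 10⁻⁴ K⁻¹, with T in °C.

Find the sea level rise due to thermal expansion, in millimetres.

Δh ≈ 146 mm

Layer 1: α = (0.79 + 0.067×25)×10⁻⁴ = 2.465×10⁻⁴ K⁻¹
Layer 2: α = (0.79 + 0.067×14)×10⁻⁴ = 1.728×10⁻⁴ K⁻¹
Layer 3: α = (0.79 + 0.067×1.8)×10⁻⁴ = 0.9106×10⁻⁴ K⁻¹
1.2 × 99 × 2.465×10⁻⁴ = 0.0292842 m
Layer 2: 620 × 0.6 × 1.728×10⁻⁴ = 0.0642816 m
719–2419 m: 0.9106×10⁻⁴ × 0.34 × 1700 = 0.05263268 m
Δh = 0.0292842 + 0.0642816 + 0.05263268 = 0.14619848 m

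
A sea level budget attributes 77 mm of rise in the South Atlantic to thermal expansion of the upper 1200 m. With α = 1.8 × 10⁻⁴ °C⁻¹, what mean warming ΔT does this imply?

ΔT = Δh/(αH) = 0.077 / (1.8×10⁻⁴ × 1200) ≈ 0.3565 °C

about 0.36 °C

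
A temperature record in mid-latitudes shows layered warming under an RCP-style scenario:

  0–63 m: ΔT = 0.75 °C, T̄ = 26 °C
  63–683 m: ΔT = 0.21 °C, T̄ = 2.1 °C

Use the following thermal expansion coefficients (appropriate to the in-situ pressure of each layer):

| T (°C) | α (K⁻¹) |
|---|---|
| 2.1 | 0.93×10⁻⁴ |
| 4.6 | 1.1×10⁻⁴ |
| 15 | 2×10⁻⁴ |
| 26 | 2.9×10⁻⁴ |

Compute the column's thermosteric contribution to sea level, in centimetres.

2.58 cm of thermosteric rise

Layer 1 at 26 °C → α = 2.9×10⁻⁴ K⁻¹
Layer 2 at 2.1 °C → α = 0.93×10⁻⁴ K⁻¹
0–63 m: 63 × 2.9×10⁻⁴ × 0.75 = 0.0137025 m
Layer 2: 0.93×10⁻⁴ × 620 × 0.21 = 0.0121086 m
Δh = 0.0137025 + 0.0121086 = 0.0258111 m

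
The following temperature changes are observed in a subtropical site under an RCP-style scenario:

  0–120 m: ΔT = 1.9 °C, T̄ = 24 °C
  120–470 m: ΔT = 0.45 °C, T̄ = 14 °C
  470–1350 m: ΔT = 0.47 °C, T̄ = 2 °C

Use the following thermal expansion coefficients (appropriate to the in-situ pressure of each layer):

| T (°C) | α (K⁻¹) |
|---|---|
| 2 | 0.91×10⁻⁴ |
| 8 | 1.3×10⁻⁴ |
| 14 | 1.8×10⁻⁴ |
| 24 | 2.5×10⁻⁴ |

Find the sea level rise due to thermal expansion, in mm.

123 mm of thermosteric rise

Layer 1 at 24 °C → α = 2.5×10⁻⁴ K⁻¹
Layer 2 at 14 °C → α = 1.8×10⁻⁴ K⁻¹
Layer 3 at 2 °C → α = 0.91×10⁻⁴ K⁻¹
2.5×10⁻⁴ × 1.9 × 120 = 0.05700 m
120–470 m: 1.8×10⁻⁴ × 350 × 0.45 = 0.02835 m
Layer 3: 0.47 × 880 × 0.91×10⁻⁴ = 0.0376376 m
Δh = 0.05700 + 0.02835 + 0.0376376 = 0.1229876 m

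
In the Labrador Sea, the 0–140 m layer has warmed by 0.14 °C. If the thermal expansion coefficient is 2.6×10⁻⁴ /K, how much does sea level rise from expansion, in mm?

Δh = αΔT·H = 2.6×10⁻⁴ × 0.14 × 140 = 0.005096 m

5.10 mm of thermosteric rise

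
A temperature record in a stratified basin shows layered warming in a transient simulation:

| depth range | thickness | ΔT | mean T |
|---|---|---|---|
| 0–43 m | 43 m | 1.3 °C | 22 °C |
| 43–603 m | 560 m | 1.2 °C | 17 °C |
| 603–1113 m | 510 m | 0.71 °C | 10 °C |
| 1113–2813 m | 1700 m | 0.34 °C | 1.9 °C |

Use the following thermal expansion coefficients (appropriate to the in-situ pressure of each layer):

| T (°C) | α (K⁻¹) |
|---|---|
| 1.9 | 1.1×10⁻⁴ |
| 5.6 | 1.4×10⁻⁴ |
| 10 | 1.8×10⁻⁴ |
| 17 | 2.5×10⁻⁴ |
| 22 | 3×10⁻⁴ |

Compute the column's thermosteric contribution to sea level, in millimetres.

310 mm

Layer 1 at 22 °C → α = 3×10⁻⁴ K⁻¹
Layer 2 at 17 °C → α = 2.5×10⁻⁴ K⁻¹
Layer 3 at 10 °C → α = 1.8×10⁻⁴ K⁻¹
Layer 4 at 1.9 °C → α = 1.1×10⁻⁴ K⁻¹
Layer 1: 1.3 × 43 × 3×10⁻⁴ = 0.01677 m
Layer 2: 2.5×10⁻⁴ × 560 × 1.2 = 0.16800 m
603–1113 m: 510 × 0.71 × 1.8×10⁻⁴ = 0.065178 m
1.1×10⁻⁴ × 1700 × 0.34 = 0.06358 m
Δh = 0.01677 + 0.16800 + 0.065178 + 0.06358 = 0.313528 m ≈ 310 mm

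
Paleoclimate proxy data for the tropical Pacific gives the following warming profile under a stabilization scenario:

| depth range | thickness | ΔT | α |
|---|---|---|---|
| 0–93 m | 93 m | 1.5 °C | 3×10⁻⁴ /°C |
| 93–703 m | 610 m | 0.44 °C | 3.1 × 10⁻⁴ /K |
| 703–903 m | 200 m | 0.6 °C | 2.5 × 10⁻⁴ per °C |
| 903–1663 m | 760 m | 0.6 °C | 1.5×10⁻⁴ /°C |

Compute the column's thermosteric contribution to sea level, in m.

Δh = 0.22 m

1.5 × 93 × 3×10⁻⁴ = 0.04185 m
93–703 m: 3.1×10⁻⁴ × 610 × 0.44 = 0.083204 m
2.5×10⁻⁴ × 200 × 0.6 = 0.03000 m
760 × 1.5×10⁻⁴ × 0.6 = 0.06840 m
Δh = 0.04185 + 0.083204 + 0.03000 + 0.06840 = 0.223454 m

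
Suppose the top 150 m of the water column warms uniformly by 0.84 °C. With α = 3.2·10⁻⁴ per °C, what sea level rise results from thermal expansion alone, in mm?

40.3 mm

Δh = αΔT·H = 3.2×10⁻⁴ × 0.84 × 150 = 0.04032 m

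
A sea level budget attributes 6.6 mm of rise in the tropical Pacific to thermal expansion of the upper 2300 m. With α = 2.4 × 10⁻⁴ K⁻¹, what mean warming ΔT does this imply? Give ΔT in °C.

ΔT = Δh/(αH) = 0.0066 / (2.4×10⁻⁴ × 2300) ≈ 0.01196 °C

0.0120 °C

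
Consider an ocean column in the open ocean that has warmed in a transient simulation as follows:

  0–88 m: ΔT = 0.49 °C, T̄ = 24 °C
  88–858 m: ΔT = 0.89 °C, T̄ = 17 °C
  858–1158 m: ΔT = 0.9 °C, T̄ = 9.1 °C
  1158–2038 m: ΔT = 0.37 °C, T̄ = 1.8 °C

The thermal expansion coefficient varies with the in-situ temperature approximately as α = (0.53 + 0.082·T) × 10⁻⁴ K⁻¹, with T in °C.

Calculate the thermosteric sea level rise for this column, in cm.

20 cm of thermosteric rise

Layer 1: α = (0.53 + 0.082×24)×10⁻⁴ = 2.498×10⁻⁴ K⁻¹
Layer 2: α = (0.53 + 0.082×17)×10⁻⁴ = 1.924×10⁻⁴ K⁻¹
Layer 3: α = (0.53 + 0.082×9.1)×10⁻⁴ = 1.2762×10⁻⁴ K⁻¹
Layer 4: α = (0.53 + 0.082×1.8)×10⁻⁴ = 0.6776×10⁻⁴ K⁻¹
Layer 1: 88 × 2.498×10⁻⁴ × 0.49 = 0.010771376 m
88–858 m: 1.924×10⁻⁴ × 0.89 × 770 = 0.13185172 m
300 × 1.2762×10⁻⁴ × 0.9 = 0.0344574 m
880 × 0.37 × 0.6776×10⁻⁴ = 0.022062656 m
Δh = 0.010771376 + 0.13185172 + 0.0344574 + 0.022062656 = 0.199143152 m ≈ 20 cm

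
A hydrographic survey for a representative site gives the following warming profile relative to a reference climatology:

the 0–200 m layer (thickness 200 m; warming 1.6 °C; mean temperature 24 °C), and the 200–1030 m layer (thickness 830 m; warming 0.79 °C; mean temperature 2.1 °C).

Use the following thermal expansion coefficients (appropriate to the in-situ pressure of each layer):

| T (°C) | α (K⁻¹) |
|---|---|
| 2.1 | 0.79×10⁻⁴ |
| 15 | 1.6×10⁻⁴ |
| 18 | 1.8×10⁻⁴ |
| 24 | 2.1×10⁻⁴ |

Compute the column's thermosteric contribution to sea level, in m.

0.119 m of thermosteric rise

Layer 1 at 24 °C → α = 2.1×10⁻⁴ K⁻¹
Layer 2 at 2.1 °C → α = 0.79×10⁻⁴ K⁻¹
200 × 2.1×10⁻⁴ × 1.6 = 0.06720 m
Layer 2: 830 × 0.79×10⁻⁴ × 0.79 = 0.0518003 m
Δh = 0.06720 + 0.0518003 = 0.1190003 m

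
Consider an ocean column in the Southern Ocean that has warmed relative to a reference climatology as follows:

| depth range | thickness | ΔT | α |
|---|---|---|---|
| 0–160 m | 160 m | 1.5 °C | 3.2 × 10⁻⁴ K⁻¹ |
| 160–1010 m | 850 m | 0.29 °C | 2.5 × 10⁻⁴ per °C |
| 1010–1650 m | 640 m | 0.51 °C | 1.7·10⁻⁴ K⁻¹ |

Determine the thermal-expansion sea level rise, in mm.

190 mm of thermosteric rise

160 × 1.5 × 3.2×10⁻⁴ = 0.07680 m
Layer 2: 850 × 2.5×10⁻⁴ × 0.29 = 0.061625 m
Layer 3: 1.7×10⁻⁴ × 640 × 0.51 = 0.055488 m
Δh = 0.07680 + 0.061625 + 0.055488 = 0.193913 m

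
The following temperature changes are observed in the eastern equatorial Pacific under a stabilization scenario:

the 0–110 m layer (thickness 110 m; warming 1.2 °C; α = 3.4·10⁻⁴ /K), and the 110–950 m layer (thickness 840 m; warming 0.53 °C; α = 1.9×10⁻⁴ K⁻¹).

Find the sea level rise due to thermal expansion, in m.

Δh ≈ 0.129 m

1.2 × 110 × 3.4×10⁻⁴ = 0.04488 m
Layer 2: 840 × 0.53 × 1.9×10⁻⁴ = 0.084588 m
Δh = 0.04488 + 0.084588 = 0.129468 m ≈ 0.129 m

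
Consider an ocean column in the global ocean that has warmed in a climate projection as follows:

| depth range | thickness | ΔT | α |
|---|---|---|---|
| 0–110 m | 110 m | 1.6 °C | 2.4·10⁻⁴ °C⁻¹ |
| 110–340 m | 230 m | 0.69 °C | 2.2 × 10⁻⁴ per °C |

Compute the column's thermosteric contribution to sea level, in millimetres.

Layer 1: 1.6 × 2.4×10⁻⁴ × 110 = 0.04224 m
Layer 2: 2.2×10⁻⁴ × 230 × 0.69 = 0.034914 m
Δh = 0.04224 + 0.034914 = 0.077154 m ≈ 77.2 mm

Δh = 77.2 mm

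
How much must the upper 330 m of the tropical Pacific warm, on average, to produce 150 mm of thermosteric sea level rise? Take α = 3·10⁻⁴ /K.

ΔT = Δh/(αH) = 0.15 / (3×10⁻⁴ × 330) ≈ 1.515 K

about 1.5 K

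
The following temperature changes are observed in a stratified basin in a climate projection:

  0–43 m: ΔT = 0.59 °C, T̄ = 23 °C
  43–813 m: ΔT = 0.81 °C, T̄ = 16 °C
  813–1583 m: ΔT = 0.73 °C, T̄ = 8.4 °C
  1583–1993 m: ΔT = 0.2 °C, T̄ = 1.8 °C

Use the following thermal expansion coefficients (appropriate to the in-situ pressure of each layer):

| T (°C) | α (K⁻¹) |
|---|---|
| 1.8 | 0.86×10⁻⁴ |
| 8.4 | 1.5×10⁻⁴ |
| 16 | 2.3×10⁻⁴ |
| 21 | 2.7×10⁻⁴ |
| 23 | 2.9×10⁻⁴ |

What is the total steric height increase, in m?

about 0.242 m

Layer 1 at 23 °C → α = 2.9×10⁻⁴ K⁻¹
Layer 2 at 16 °C → α = 2.3×10⁻⁴ K⁻¹
Layer 3 at 8.4 °C → α = 1.5×10⁻⁴ K⁻¹
Layer 4 at 1.8 °C → α = 0.86×10⁻⁴ K⁻¹
43 × 2.9×10⁻⁴ × 0.59 = 0.0073573 m
2.3×10⁻⁴ × 770 × 0.81 = 0.143451 m
Layer 3: 1.5×10⁻⁴ × 770 × 0.73 = 0.084315 m
410 × 0.86×10⁻⁴ × 0.2 = 0.007052 m
Δh = 0.0073573 + 0.143451 + 0.084315 + 0.007052 = 0.2421753 m ≈ 0.242 m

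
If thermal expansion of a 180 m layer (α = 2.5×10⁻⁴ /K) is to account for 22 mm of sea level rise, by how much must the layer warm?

about 0.49 K

ΔT = Δh/(αH) = 0.022 / (2.5×10⁻⁴ × 180) ≈ 0.4889 K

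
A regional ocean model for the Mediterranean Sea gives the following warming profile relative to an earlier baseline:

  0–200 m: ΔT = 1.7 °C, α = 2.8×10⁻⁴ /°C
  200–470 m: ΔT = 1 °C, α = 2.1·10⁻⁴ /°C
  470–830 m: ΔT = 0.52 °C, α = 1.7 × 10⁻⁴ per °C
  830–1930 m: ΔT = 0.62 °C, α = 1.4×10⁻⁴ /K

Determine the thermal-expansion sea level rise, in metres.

Δh = 0.28 m

Layer 1: 2.8×10⁻⁴ × 200 × 1.7 = 0.09520 m
Layer 2: 2.1×10⁻⁴ × 1 × 270 = 0.05670 m
1.7×10⁻⁴ × 360 × 0.52 = 0.031824 m
830–1930 m: 1100 × 0.62 × 1.4×10⁻⁴ = 0.09548 m
Δh = 0.09520 + 0.05670 + 0.031824 + 0.09548 = 0.279204 m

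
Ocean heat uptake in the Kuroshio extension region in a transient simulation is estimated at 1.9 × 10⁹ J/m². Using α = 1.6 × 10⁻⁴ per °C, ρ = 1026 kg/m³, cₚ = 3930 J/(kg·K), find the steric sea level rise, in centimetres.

Δh = 7.54 cm

Δh = αQ/(ρcₚ) = 1.6×10⁻⁴ × 1.9×10⁹ / (1026 × 3930) ≈ 0.075393 m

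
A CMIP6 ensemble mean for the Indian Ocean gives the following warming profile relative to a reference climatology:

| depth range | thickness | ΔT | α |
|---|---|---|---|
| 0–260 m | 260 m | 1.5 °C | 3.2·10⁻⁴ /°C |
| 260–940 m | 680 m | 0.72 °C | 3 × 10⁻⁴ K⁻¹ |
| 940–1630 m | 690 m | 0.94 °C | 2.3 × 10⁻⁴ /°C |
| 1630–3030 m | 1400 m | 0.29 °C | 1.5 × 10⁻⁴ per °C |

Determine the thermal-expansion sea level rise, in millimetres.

482 mm

0–260 m: 3.2×10⁻⁴ × 1.5 × 260 = 0.12480 m
3×10⁻⁴ × 680 × 0.72 = 0.14688 m
2.3×10⁻⁴ × 0.94 × 690 = 0.149178 m
Layer 4: 0.29 × 1400 × 1.5×10⁻⁴ = 0.06090 m
Δh = 0.12480 + 0.14688 + 0.149178 + 0.06090 = 0.481758 m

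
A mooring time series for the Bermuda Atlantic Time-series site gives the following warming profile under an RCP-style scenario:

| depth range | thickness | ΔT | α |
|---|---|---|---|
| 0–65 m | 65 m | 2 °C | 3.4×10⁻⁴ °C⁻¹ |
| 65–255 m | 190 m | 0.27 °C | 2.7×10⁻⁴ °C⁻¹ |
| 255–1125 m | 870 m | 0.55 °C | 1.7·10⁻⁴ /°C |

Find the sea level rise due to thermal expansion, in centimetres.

0–65 m: 2 × 65 × 3.4×10⁻⁴ = 0.04420 m
65–255 m: 2.7×10⁻⁴ × 190 × 0.27 = 0.013851 m
Layer 3: 0.55 × 870 × 1.7×10⁻⁴ = 0.081345 m
Δh = 0.04420 + 0.013851 + 0.081345 = 0.139396 m

Δh ≈ 13.9 cm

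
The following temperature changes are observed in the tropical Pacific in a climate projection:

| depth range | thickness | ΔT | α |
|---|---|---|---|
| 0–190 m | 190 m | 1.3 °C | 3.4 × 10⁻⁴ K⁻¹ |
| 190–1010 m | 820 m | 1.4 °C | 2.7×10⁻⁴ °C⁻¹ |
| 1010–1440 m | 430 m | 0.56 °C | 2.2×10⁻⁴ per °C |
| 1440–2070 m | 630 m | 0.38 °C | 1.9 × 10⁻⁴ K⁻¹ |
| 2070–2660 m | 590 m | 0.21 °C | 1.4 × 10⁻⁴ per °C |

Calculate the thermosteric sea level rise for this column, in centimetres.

Layer 1: 3.4×10⁻⁴ × 1.3 × 190 = 0.08398 m
820 × 1.4 × 2.7×10⁻⁴ = 0.30996 m
1010–1440 m: 2.2×10⁻⁴ × 0.56 × 430 = 0.052976 m
1.9×10⁻⁴ × 0.38 × 630 = 0.045486 m
590 × 1.4×10⁻⁴ × 0.21 = 0.017346 m
Δh = 0.08398 + 0.30996 + 0.052976 + 0.045486 + 0.017346 = 0.509748 m

51.0 cm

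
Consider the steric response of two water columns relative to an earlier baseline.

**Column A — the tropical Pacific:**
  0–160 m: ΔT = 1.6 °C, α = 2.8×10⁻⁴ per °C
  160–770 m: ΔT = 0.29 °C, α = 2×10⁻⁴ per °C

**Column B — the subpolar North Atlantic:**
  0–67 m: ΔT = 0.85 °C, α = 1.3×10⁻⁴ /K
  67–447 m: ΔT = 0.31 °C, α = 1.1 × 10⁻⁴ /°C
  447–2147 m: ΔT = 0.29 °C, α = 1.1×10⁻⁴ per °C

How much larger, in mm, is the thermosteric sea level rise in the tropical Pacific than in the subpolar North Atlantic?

Δh_A − Δh_B ≈ 32.5 mm

A 160 × 2.8×10⁻⁴ × 1.6 = 0.07168 m
A Layer 2: 610 × 0.29 × 2×10⁻⁴ = 0.03538 m
A total: 0.10706 m
B Layer 1: 1.3×10⁻⁴ × 0.85 × 67 = 0.0074035 m
B Layer 2: 0.31 × 380 × 1.1×10⁻⁴ = 0.012958 m
B Layer 3: 1700 × 0.29 × 1.1×10⁻⁴ = 0.05423 m
B total: 0.0745915 m
Difference: 0.10706 − 0.0745915 = 0.0324685 m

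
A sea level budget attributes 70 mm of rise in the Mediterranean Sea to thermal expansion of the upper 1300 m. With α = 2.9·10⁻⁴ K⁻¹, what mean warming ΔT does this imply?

ΔT = Δh/(αH) = 0.07 / (2.9×10⁻⁴ × 1300) ≈ 0.1857 °C

0.19 °C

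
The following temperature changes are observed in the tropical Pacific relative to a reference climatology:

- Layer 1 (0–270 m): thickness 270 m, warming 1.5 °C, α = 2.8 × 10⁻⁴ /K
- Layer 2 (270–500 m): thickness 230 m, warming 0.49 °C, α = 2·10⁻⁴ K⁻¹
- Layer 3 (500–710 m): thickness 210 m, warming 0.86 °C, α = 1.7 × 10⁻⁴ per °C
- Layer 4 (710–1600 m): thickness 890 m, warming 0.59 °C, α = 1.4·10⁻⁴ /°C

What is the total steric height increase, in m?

0.24 m

Layer 1: 270 × 1.5 × 2.8×10⁻⁴ = 0.11340 m
230 × 2×10⁻⁴ × 0.49 = 0.02254 m
500–710 m: 1.7×10⁻⁴ × 210 × 0.86 = 0.030702 m
710–1600 m: 1.4×10⁻⁴ × 890 × 0.59 = 0.073514 m
Δh = 0.11340 + 0.02254 + 0.030702 + 0.073514 = 0.240156 m ≈ 0.24 m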